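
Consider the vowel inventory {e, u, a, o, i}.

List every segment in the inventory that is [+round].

u, o

The feature [round] marks segments produced with lip rounding. In this inventory /u, o/ have that property, so they are [+round]; /e, a, i/ are [−round].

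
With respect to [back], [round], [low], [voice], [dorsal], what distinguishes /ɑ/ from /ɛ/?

The two segments share [-round], [+voice], [+dorsal]. The only features from the list on which they differ: /ɑ/ is [+low] while /ɛ/ is [-low]; /ɑ/ is [+back] while /ɛ/ is [-back].

[low], [back]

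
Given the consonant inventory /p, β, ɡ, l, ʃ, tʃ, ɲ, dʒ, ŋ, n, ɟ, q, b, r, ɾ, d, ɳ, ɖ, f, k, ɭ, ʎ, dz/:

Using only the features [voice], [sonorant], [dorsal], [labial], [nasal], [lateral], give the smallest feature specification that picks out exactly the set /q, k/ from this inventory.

/q, k/ are all [−voice], [+dorsal], and no other segment in the inventory matches both values. Dropping any one of them over-generates: [+dorsal] alone would also admit /ɡ, ɲ, ŋ, ɟ, …/; [−voice] alone would also admit /p, ʃ, tʃ, f/. No other single listed feature picks out exactly this set either, so fewer than two features will not do.

[−voice, +dorsal]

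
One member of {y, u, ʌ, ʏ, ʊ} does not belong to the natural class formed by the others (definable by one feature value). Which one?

ʌ

[high] (equivalently [round]) groups all but one: /ʏ, ʊ, y, u/ share [+high] while /ʌ/ (mid back unrounded lax vowel) alone is [−high]. Removing any other segment would not leave a single-feature class that excludes it.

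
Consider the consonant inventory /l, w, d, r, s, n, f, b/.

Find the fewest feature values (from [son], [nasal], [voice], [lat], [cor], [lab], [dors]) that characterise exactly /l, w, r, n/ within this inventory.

/l, w, r, n/ are exactly the [+sonorant] segments in the inventory, so a single feature suffices.

[+son]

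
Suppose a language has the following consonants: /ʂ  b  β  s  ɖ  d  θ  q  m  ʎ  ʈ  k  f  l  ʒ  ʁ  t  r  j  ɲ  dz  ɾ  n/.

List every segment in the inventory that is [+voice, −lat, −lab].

Eliminate segments failing any feature: /ʂ, s, θ, q, ʈ, k, f, t/ are [−voice]; /b, β, m/ are [+labial]; /ʎ, l/ are [+lateral]. The remaining /ɖ, d, ʒ, ʁ, r, j, ɲ, dz, ɾ, n/ satisfy [+voice], [−lateral], [−labial].

ɖ, d, ʒ, ʁ, r, j, ɲ, dz, ɾ, n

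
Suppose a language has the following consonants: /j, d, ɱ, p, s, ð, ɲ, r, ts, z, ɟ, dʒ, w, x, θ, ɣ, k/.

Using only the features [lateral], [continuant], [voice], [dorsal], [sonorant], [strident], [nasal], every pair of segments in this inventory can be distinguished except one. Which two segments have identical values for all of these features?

j, w

Both /j/ and /w/ are [−lateral], [+continuant], [+voice], [+dorsal], [+sonorant], [−strident], [−nasal]. Since the list omits [labial], [round] and [back] — which do distinguish the palatal glide from the labial-velar glide — this pair collapses; all other pairs remain distinct.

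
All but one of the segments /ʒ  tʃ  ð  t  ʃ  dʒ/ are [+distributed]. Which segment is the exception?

/tʃ, ʃ, ð, dʒ, ʒ/ are all [+distributed]; /t/ (voiceless alveolar stop) is [-distributed].

t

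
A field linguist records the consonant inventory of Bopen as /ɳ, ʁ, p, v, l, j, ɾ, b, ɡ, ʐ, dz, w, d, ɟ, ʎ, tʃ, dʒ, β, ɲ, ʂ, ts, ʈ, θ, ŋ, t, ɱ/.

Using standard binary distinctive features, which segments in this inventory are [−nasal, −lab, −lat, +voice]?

Checking each segment against [−nasal], [−labial], [−lateral], [+voice]: /ʁ/ (voiced uvular fricative), /j/ (palatal glide), /ɾ/ (alveolar tap), /ɡ/ (voiced velar stop), /ʐ/ (voiced retroflex fricative), /dz/ (voiced alveolar affricate), among others, satisfy every feature; every other segment in the inventory fails at least one.

ʁ, j, ɾ, ɡ, ʐ, dz, d, ɟ, dʒ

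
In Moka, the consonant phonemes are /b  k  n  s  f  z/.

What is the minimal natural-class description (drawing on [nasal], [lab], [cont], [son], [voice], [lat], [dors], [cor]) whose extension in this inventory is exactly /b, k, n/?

[−cont]

/b, k, n/ are exactly the [−continuant] segments in the inventory, so a single feature suffices.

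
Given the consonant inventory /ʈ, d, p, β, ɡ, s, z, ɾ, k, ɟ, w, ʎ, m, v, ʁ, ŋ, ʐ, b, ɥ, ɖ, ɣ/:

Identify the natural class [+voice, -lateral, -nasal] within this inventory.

Eliminate segments failing any feature: /ʈ, p, s, k/ are [-voice]; /ʎ/ is [+lateral]; /m, ŋ/ are [+nasal]. The remaining /d, β, ɡ, z, ɾ, ɟ, w, v, ʁ, ʐ, b, ɥ, ɖ, ɣ/ satisfy [+voice], [-lateral], [-nasal].

d, β, ɡ, z, ɾ, ɟ, w, v, ʁ, ʐ, b, ɥ, ɖ, ɣ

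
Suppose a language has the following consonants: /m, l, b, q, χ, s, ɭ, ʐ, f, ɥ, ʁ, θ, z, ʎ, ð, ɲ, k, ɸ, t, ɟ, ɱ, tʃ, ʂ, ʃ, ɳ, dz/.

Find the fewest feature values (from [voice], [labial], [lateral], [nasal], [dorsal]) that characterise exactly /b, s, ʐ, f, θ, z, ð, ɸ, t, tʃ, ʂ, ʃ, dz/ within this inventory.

[−nasal, −lateral, −dorsal]

/b, s, ʐ, f, θ, z, ð, ɸ, t, tʃ, ʂ, ʃ, dz/ are all [−nasal], [−lateral], [−dorsal], and no other segment in the inventory matches all three values. Dropping any one of them over-generates: [−lateral, −dorsal] alone would also admit /m, ɱ, ɳ/; [−nasal, −dorsal] alone would also admit /l, ɭ/; [−nasal, −lateral] alone would also admit /q, χ, ɥ, ʁ, …/. No other combination of two listed features picks out exactly this set either, so fewer than three features will not do.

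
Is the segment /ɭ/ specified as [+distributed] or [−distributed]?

[−distributed]

As the retroflex lateral approximant, /ɭ/ is [−distributed].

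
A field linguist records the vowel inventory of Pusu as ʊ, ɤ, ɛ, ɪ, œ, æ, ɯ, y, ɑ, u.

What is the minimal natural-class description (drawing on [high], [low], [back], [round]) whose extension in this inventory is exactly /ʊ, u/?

/ʊ, u/ are all [+back], [+round], and no other segment in the inventory matches both values. Dropping any one of them over-generates: [+round] alone would also admit /œ, y/; [+back] alone would also admit /ɤ, ɯ, ɑ/. No other single listed feature picks out exactly this set either, so fewer than two features will not do.

[+back, +round]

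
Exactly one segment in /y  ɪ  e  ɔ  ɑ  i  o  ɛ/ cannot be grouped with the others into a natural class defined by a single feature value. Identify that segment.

The remaining segments after removing /ɑ/ share [−low]; /ɑ/ (low back unrounded vowel) is [+low]. For every other candidate removal, the leftover set fails to share any single feature value that the removed segment lacks.

ɑ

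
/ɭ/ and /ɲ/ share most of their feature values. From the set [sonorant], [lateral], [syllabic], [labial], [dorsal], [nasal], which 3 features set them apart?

[nasal], [lateral], [dorsal]

/ɭ/ (retroflex lateral approximant) and /ɲ/ (palatal nasal) agree on [+sonorant], [−syllabic], [−labial]. They differ on [nasal] (/ɭ/ [−], /ɲ/ [+]), [lateral] (/ɭ/ [+], /ɲ/ [−]), [dorsal] (/ɭ/ [−], /ɲ/ [+]).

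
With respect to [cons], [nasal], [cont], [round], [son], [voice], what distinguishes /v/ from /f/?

/v/ (voiced labiodental fricative) and /f/ (voiceless labiodental fricative) agree on [+consonantal], [-nasal], [+continuant], [-round], [-sonorant]. They differ on [voice] (/v/ [+], /f/ [-]).

[voice]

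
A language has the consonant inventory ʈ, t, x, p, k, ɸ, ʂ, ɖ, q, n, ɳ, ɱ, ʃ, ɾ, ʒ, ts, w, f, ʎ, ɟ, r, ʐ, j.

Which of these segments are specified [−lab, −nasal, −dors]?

Eliminate segments failing any feature: /x, k, q, ʎ, ɟ, j/ are [+dorsal]; /p, ɸ, ɱ, w, f/ are [+labial]; /n, ɳ/ are [+nasal]. The remaining /ʈ, t, ʂ, ɖ, ʃ, ɾ, ʒ, ts, r, ʐ/ satisfy [−labial], [−nasal], [−dorsal].

ʈ, t, ʂ, ɖ, ʃ, ɾ, ʒ, ts, r, ʐ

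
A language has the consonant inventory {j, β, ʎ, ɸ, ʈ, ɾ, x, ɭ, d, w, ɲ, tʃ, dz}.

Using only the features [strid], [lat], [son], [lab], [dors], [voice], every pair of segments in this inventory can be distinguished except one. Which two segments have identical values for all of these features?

j, ɲ

Both /j/ and /ɲ/ are [-strident], [-lateral], [+sonorant], [-labial], [+dorsal], [+voice]. Since the list omits [nasal] and [continuant] — which do distinguish the palatal glide from the palatal nasal — this pair collapses; all other pairs remain distinct.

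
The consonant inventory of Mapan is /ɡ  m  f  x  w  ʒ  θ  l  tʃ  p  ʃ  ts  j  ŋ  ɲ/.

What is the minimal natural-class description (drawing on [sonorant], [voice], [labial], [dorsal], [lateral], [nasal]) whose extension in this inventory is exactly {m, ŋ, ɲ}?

Every target segment is [+nasal] and no other inventory member is, so one feature is enough.

[+nasal]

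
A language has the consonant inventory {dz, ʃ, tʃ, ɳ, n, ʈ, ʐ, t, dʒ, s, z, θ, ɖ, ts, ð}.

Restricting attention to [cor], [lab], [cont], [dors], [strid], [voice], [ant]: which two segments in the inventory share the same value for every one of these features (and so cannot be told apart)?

ɖ, ɳ

Both /ɖ/ and /ɳ/ are [+coronal], [−labial], [−continuant], [−dorsal], [−strident], [+voice], [−anterior]. Since the list omits [sonorant] and [nasal] — which do distinguish the voiced retroflex stop from the retroflex nasal — this pair collapses; all other pairs remain distinct.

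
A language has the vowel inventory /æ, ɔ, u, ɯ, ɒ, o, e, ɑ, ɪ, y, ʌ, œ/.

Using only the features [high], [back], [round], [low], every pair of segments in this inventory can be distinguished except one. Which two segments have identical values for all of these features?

o, ɔ

On the given features, /o/ and /ɔ/ have an identical profile: [-high], [+back], [+round], [-low]. No other two segments in the inventory coincide on all 4 features. (They do differ in [tense], which is not among the given features.)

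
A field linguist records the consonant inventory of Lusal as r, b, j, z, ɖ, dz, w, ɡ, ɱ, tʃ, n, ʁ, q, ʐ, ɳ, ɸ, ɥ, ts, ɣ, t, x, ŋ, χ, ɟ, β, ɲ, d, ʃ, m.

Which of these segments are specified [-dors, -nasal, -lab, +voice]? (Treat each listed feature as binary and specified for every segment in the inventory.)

Checking each segment against [-dorsal], [-nasal], [-labial], [+voice]: /r/ (alveolar trill), /z/ (voiced alveolar fricative), /ɖ/ (voiced retroflex stop), /dz/ (voiced alveolar affricate), /ʐ/ (voiced retroflex fricative), /d/ (voiced alveolar stop) satisfy every feature; every other segment in the inventory fails at least one.

r, z, ɖ, dz, ʐ, d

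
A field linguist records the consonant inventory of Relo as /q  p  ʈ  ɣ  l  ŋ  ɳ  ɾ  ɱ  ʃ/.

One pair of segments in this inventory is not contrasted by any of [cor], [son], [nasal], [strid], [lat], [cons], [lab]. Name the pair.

q, ɣ

On the given features, /q/ and /ɣ/ have an identical profile: [−coronal], [−sonorant], [−nasal], [−strident], [−lateral], [+consonantal], [−labial]. No other two segments in the inventory coincide on all 7 features. (They do differ in [voice], [continuant] and [high], which are not among the given features.)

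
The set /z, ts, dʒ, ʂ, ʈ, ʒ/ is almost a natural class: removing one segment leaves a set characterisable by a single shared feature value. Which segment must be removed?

ʈ

/z, dʒ, ts, ʂ, ʒ/ are all [+strident], but /ʈ/ (voiceless retroflex stop) is [−strident]. No other single segment can be removed to leave a set sharing one feature value that the removed segment lacks, so /ʈ/ is the odd one out.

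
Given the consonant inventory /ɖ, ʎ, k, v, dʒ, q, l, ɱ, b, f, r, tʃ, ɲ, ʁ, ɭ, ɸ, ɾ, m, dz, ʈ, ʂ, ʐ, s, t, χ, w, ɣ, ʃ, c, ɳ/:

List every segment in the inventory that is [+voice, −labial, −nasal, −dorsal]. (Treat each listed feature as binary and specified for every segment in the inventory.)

ɖ, dʒ, l, r, ɭ, ɾ, dz, ʐ

First, the [+voice] segments are /ɖ, ʎ, v, dʒ, l, ɱ, b, r, ɲ, ʁ, ɭ, ɾ, m, dz, ʐ, w, ɣ, ɳ/.
Of those, [−labial] gives /ɖ, ʎ, dʒ, l, r, ɲ, ʁ, ɭ, ɾ, dz, ʐ, ɣ, ɳ/.
Among these, [−nasal] gives /ɖ, ʎ, dʒ, l, r, ʁ, ɭ, ɾ, dz, ʐ, ɣ/.
Within that set, [−dorsal] leaves /ɖ, dʒ, l, r, ɭ, ɾ, dz, ʐ/.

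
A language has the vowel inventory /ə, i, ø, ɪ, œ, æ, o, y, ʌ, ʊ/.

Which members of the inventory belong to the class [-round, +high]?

i, ɪ

Checking each segment against [-round], [+high]: /i/ (high front unrounded tense vowel), /ɪ/ (high front unrounded lax vowel) satisfy every feature; every other segment in the inventory fails at least one.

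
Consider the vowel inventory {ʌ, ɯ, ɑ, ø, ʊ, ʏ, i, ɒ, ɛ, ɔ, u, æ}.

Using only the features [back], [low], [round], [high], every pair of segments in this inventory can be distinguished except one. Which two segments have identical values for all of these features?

ʊ, u

Both /ʊ/ and /u/ are [+back], [-low], [+round], [+high]. Since the list omits [tense] — which does distinguish the high back rounded lax vowel from the high back rounded tense vowel — this pair collapses; all other pairs remain distinct.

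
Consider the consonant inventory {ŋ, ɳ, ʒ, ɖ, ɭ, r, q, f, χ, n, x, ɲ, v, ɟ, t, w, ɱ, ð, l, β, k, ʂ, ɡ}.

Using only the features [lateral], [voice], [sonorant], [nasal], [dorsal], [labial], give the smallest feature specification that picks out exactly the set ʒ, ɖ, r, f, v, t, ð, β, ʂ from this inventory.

/ʒ, ɖ, r, f, v, t, ð, β, ʂ/ are all [-nasal], [-lateral], [-dorsal], and no other segment in the inventory matches all three values. Dropping any one of them over-generates: [-lateral, -dorsal] alone would also admit /ɳ, n, ɱ/; [-nasal, -dorsal] alone would also admit /ɭ, l/; [-nasal, -lateral] alone would also admit /q, χ, x, ɟ, …/. No other combination of two listed features picks out exactly this set either, so fewer than three features will not do.

[-nasal, -lateral, -dorsal]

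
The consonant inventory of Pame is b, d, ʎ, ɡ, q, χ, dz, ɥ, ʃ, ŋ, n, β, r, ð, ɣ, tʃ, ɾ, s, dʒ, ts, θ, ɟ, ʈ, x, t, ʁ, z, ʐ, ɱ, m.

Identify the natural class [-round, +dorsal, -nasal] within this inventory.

Eliminate segments failing any feature: /b, d, dz, ʃ, n, β, r, ð, tʃ, ɾ, s, dʒ, ts, θ, ʈ, t, z, ʐ, ɱ, m/ are [-dorsal]; /ɥ/ is [+round]; /ŋ/ is [+nasal]. The remaining /ʎ, ɡ, q, χ, ɣ, ɟ, x, ʁ/ satisfy [-round], [+dorsal], [-nasal].

ʎ, ɡ, q, χ, ɣ, ɟ, x, ʁ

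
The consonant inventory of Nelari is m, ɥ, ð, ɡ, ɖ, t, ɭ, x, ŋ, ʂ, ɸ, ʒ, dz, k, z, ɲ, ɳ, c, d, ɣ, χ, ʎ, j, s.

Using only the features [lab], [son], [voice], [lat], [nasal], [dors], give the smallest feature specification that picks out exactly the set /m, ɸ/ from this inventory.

Every target segment is [+labial], [−dorsal]; each remaining inventory member fails at least one of these. Each conjunct is needed — [−dorsal] alone would also admit /ð, ɖ, t, ɭ, …/; [+labial] alone would also admit /ɥ/ — and no other single listed feature has exactly this extension, so two is the minimum.

[+lab, −dors]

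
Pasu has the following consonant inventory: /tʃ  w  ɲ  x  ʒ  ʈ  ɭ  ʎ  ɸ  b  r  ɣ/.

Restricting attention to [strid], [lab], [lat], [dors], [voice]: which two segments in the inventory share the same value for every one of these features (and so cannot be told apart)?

Both /ɲ/ and /ɣ/ are [-strident], [-labial], [-lateral], [+dorsal], [+voice]. Since the list omits [sonorant], [nasal], [continuant] and [back] — which do distinguish the palatal nasal from the voiced velar fricative — this pair collapses; all other pairs remain distinct.

ɲ, ɣ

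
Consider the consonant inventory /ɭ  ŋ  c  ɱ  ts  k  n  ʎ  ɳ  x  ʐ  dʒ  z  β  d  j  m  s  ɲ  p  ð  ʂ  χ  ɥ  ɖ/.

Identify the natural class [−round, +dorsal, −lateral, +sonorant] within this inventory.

ŋ, j, ɲ

The [−round] segments are /ɭ, ŋ, c, ɱ, ts, k, n, ʎ, ɳ, x, ʐ, dʒ, z, β, d, j, m, s, ɲ, p, ð, ʂ, χ, ɖ/.
Then [+dorsal] gives /ŋ, c, k, ʎ, x, j, ɲ, χ/.
Of those, [−lateral] gives /ŋ, c, k, x, j, ɲ, χ/.
Among these, [+sonorant] leaves /ŋ, j, ɲ/.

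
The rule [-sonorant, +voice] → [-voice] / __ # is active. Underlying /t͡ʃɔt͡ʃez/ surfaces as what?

The only segment in the rule's environment that also matches [-sonorant, +voice] is /z/. Applying [-voice] turns the voiced alveolar fricative into /s/ (voiceless alveolar fricative), giving [t͡ʃɔt͡ʃes].

[t͡ʃɔt͡ʃes]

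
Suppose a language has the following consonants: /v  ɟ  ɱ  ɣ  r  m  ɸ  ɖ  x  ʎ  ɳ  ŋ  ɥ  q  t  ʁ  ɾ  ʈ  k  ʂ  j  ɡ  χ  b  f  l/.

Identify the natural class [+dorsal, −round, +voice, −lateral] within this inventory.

Checking each segment against [+dorsal], [−round], [+voice], [−lateral]: /ɟ/ (voiced palatal stop), /ɣ/ (voiced velar fricative), /ŋ/ (velar nasal), /ʁ/ (voiced uvular fricative), /j/ (palatal glide), /ɡ/ (voiced velar stop) satisfy every feature; every other segment in the inventory fails at least one.

ɟ, ɣ, ŋ, ʁ, j, ɡ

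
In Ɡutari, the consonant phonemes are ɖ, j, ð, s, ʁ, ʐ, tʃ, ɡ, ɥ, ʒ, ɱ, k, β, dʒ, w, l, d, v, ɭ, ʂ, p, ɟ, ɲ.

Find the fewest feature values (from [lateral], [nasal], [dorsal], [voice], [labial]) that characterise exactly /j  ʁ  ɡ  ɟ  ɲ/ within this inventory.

The class [+voice], [−labial], [+dorsal] has exactly /j, ʁ, ɡ, ɟ, ɲ/ as its extension in this inventory. No smaller conjunction from the listed features achieves this: [−labial, +dorsal] alone would also admit /k/; [+voice, +dorsal] alone would also admit /ɥ, w/; [+voice, −labial] alone would also admit /ɖ, ð, ʐ, ʒ, …/; and checking the remaining two-feature bundles turns up none with this extension.

[+voice, −labial, +dorsal]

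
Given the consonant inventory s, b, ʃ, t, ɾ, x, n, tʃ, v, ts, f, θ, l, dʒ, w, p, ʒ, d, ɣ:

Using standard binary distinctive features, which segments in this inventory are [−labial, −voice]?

Checking each segment against [−labial], [−voice]: /s/ (voiceless alveolar fricative), /ʃ/ (voiceless postalveolar fricative), /t/ (voiceless alveolar stop), /x/ (voiceless velar fricative), /tʃ/ (voiceless postalveolar affricate), /ts/ (voiceless alveolar affricate), among others, satisfy every feature; every other segment in the inventory fails at least one.

s, ʃ, t, x, tʃ, ts, θ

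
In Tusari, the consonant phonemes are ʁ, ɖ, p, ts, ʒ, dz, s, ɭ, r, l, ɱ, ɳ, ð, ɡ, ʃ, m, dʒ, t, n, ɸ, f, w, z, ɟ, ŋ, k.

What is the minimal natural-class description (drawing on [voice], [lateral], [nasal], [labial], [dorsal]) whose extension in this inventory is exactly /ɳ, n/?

[+nasal, -labial, -dorsal]

/ɳ, n/ are all [+nasal], [-labial], [-dorsal], and no other segment in the inventory matches all three values. Dropping any one of them over-generates: [-labial, -dorsal] alone would also admit /ɖ, ts, ʒ, dz, …/; [+nasal, -dorsal] alone would also admit /ɱ, m/; [+nasal, -labial] alone would also admit /ŋ/. No other combination of two listed features picks out exactly this set either, so fewer than three features will not do.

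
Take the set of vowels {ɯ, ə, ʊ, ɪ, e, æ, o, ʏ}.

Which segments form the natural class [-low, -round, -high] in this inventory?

ə, e

Among the inventory, the [-low] segments are /ɯ, ə, ʊ, ɪ, e, o, ʏ/.
Within that set, [-round] gives /ɯ, ə, ɪ, e/.
Then [-high] leaves /ə, e/.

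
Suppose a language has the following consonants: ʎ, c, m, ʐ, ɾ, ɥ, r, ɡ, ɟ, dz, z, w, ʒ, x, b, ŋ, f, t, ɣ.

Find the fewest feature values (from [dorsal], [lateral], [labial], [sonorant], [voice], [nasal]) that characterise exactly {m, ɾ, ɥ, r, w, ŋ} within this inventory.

The class [+sonorant], [-lateral] has exactly /m, ɾ, ɥ, r, w, ŋ/ as its extension in this inventory. No smaller conjunction from the listed features achieves this: [-lateral] alone would also admit /c, ʐ, ɡ, ɟ, …/; [+sonorant] alone would also admit /ʎ/; and checking the remaining single features turns up none with this extension.

[+sonorant, -lateral]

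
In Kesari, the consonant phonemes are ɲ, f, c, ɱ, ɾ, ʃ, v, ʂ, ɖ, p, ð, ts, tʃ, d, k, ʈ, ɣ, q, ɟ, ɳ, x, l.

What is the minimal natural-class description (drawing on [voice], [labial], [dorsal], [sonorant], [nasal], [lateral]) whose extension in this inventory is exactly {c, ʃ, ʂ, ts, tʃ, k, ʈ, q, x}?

Every target segment is [-voice], [-labial]; each remaining inventory member fails at least one of these. Each conjunct is needed — [-labial] alone would also admit /ɲ, ɾ, ɖ, ð, …/; [-voice] alone would also admit /f, p/ — and no other single listed feature has exactly this extension, so two is the minimum.

[-voice, -labial]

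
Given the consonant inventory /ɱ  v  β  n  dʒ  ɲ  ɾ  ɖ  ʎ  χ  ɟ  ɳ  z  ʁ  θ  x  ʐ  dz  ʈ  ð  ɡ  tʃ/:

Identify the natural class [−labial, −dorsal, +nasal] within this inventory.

Among the inventory, the [−labial] segments are /n, dʒ, ɲ, ɾ, ɖ, ʎ, χ, ɟ, ɳ, z, ʁ, θ, x, ʐ, dz, ʈ, ð, ɡ, tʃ/.
Intersecting with [−dorsal] gives /n, dʒ, ɾ, ɖ, ɳ, z, θ, ʐ, dz, ʈ, ð, tʃ/.
Then [+nasal] leaves /n, ɳ/.

n, ɳ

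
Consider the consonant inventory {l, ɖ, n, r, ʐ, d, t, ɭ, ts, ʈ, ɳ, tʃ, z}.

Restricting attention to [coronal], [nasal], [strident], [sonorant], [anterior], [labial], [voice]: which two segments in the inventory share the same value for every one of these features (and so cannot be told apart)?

/r/ (alveolar trill) and /l/ (alveolar lateral approximant) are both [+coronal], [-nasal], [-strident], [+sonorant], [+anterior], [-labial], [+voice], so none of the listed features separates them. (They do differ in [lateral], which is not among the given features.) Every other pair in the inventory differs on at least one listed feature.

r, l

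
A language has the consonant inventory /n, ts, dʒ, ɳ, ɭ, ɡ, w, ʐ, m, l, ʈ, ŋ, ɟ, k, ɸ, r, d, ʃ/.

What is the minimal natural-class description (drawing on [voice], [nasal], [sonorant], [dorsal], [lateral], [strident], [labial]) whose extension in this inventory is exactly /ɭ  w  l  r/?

/ɭ, w, l, r/ are all [+sonorant], [−nasal], and no other segment in the inventory matches both values. Dropping any one of them over-generates: [−nasal] alone would also admit /ts, dʒ, ɡ, ʐ, …/; [+sonorant] alone would also admit /n, ɳ, m, ŋ/. No other single listed feature picks out exactly this set either, so fewer than two features will not do.

[+sonorant, −nasal]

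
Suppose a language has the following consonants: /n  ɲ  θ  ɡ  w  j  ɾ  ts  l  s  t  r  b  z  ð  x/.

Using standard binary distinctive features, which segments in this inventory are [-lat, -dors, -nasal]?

θ, ɾ, ts, s, t, r, b, z, ð

Checking each segment against [-lateral], [-dorsal], [-nasal]: /θ/ (voiceless dental fricative), /ɾ/ (alveolar tap), /ts/ (voiceless alveolar affricate), /s/ (voiceless alveolar fricative), /t/ (voiceless alveolar stop), /r/ (alveolar trill), among others, satisfy every feature; every other segment in the inventory fails at least one.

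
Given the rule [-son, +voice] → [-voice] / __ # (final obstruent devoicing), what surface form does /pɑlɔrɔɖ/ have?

The only segment in the rule's environment that also matches [-son, +voice] is /ɖ/. Applying [-voice] turns the voiced retroflex stop into /ʈ/ (voiceless retroflex stop), giving [pɑlɔrɔʈ].

[pɑlɔrɔʈ]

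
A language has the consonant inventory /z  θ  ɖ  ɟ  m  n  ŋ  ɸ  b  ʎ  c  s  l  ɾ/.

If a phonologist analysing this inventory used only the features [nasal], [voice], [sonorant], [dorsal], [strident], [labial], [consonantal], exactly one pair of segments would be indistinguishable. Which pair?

ɾ, l

On the given features, /ɾ/ and /l/ have an identical profile: [-nasal], [+voice], [+sonorant], [-dorsal], [-strident], [-labial], [+consonantal]. No other two segments in the inventory coincide on all 7 features. (They do differ in [lateral], which is not among the given features.)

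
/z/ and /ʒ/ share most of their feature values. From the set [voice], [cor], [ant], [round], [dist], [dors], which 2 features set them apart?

/z/ (voiced alveolar fricative) and /ʒ/ (voiced postalveolar fricative) agree on [+voice], [+coronal], [-round], [-dorsal]. They differ on [anterior] (/z/ [+], /ʒ/ [-]), [distributed] (/z/ [-], /ʒ/ [+]).

[anterior], [distributed]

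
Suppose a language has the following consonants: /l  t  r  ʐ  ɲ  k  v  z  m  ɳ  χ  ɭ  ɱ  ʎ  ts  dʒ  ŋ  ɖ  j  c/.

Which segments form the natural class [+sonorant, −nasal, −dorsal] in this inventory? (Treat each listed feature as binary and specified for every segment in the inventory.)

l, r, ɭ

Eliminate segments failing any feature: /t, ʐ, k, v, z, χ, ts, dʒ, ɖ, c/ are [−sonorant]; /ɲ, m, ɳ, ɱ, ŋ/ are [+nasal]; /ʎ, j/ are [+dorsal]. The remaining /l, r, ɭ/ satisfy [+sonorant], [−nasal], [−dorsal].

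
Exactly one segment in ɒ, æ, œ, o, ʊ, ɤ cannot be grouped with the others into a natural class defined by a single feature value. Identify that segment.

ʊ

[high] groups all but one: /æ, ɤ, o, ɒ, œ/ share [-high] while /ʊ/ (high back rounded lax vowel) alone is [+high]. Removing any other segment would not leave a single-feature class that excludes it.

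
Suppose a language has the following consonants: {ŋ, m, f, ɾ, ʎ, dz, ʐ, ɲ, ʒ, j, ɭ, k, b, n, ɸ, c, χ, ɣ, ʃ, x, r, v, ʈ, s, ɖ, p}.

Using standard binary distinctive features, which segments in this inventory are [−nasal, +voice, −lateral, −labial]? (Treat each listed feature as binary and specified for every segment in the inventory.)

Eliminate segments failing any feature: /ŋ, m, ɲ, n/ are [+nasal]; /f, k, ɸ, c, χ, ʃ, x, ʈ, s, p/ are [−voice]; /ʎ, ɭ/ are [+lateral]; /b, v/ are [+labial]. The remaining /ɾ, dz, ʐ, ʒ, j, ɣ, r, ɖ/ satisfy [−nasal], [+voice], [−lateral], [−labial].

ɾ, dz, ʐ, ʒ, j, ɣ, r, ɖ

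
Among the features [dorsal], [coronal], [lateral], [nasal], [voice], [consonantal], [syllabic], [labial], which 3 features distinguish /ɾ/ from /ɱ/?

/ɾ/ is the alveolar tap and /ɱ/ is the labiodental nasal. Both are [−dorsal], [−lateral], [+voice], [+consonantal], [−syllabic]. /ɾ/ is [−nasal] while /ɱ/ is [+nasal]; /ɾ/ is [−labial] while /ɱ/ is [+labial]; /ɾ/ is [+coronal] while /ɱ/ is [−coronal], so the distinguishing features are [nasal], [labial], [coronal].

[nasal], [labial], [coronal]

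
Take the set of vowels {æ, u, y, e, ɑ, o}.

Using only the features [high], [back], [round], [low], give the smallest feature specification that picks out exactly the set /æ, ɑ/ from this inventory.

/æ, ɑ/ are exactly the [+low] segments in the inventory, so a single feature suffices.

[+low]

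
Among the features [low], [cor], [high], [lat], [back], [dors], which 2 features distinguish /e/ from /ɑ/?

/e/ is the mid front unrounded tense vowel and /ɑ/ is the low back unrounded vowel. Both are [−coronal], [−high], [−lateral], [+dorsal]. /e/ is [−low] while /ɑ/ is [+low]; /e/ is [−back] while /ɑ/ is [+back], so the distinguishing features are [low], [back].

[low], [back]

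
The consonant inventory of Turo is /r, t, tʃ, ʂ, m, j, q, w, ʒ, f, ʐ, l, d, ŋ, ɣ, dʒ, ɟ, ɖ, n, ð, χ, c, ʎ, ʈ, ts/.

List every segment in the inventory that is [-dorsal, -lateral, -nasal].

The [-dorsal] segments are /r, t, tʃ, ʂ, m, ʒ, f, ʐ, l, d, dʒ, ɖ, n, ð, ʈ, ts/.
Then [-lateral] gives /r, t, tʃ, ʂ, m, ʒ, f, ʐ, d, dʒ, ɖ, n, ð, ʈ, ts/.
Within that set, [-nasal] leaves /r, t, tʃ, ʂ, ʒ, f, ʐ, d, dʒ, ɖ, ð, ʈ, ts/.

r, t, tʃ, ʂ, ʒ, f, ʐ, d, dʒ, ɖ, ð, ʈ, ts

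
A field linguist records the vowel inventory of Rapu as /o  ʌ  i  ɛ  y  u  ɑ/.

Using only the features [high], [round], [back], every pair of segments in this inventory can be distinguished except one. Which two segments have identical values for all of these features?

On the given features, /ɑ/ and /ʌ/ have an identical profile: [-high], [-round], [+back]. No other two segments in the inventory coincide on all 3 features. (They do differ in [low], which is not among the given features.)

ɑ, ʌ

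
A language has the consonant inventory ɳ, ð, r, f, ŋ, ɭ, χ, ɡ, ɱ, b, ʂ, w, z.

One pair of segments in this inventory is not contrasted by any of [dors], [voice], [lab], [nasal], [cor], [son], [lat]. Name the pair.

z, ð

/z/ (voiced alveolar fricative) and /ð/ (voiced dental fricative) are both [-dorsal], [+voice], [-labial], [-nasal], [+coronal], [-sonorant], [-lateral], so none of the listed features separates them. (They do differ in [strident] and [distributed], which are not among the given features.) Every other pair in the inventory differs on at least one listed feature.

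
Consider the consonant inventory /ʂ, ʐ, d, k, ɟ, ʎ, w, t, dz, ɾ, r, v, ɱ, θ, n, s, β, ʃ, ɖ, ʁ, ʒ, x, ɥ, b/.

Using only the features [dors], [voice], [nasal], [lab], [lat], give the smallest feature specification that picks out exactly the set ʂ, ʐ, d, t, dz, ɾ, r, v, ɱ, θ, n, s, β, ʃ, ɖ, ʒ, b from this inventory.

[−dors]

The target set is precisely the extension of [−dorsal] in this inventory.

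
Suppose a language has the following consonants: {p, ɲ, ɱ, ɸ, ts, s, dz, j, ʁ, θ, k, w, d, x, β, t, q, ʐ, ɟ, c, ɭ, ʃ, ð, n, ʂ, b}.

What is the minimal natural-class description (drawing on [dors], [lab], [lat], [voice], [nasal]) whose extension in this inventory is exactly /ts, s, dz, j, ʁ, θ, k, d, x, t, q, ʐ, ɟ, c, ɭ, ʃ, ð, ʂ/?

Every target segment is [−nasal], [−labial]; each remaining inventory member fails at least one of these. Each conjunct is needed — [−labial] alone would also admit /ɲ, n/; [−nasal] alone would also admit /p, ɸ, w, β, …/ — and no other single listed feature has exactly this extension, so two is the minimum.

[−nasal, −lab]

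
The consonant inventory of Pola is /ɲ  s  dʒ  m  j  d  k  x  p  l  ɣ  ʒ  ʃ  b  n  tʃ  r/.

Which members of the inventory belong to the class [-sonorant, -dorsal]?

s, dʒ, d, p, ʒ, ʃ, b, tʃ

Checking each segment against [-sonorant], [-dorsal]: /s/ (voiceless alveolar fricative), /dʒ/ (voiced postalveolar affricate), /d/ (voiced alveolar stop), /p/ (voiceless bilabial stop), /ʒ/ (voiced postalveolar fricative), /ʃ/ (voiceless postalveolar fricative), among others, satisfy every feature; every other segment in the inventory fails at least one.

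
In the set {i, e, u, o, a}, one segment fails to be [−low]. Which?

a

/a/ is the low unrounded vowel, which is [+low]; the rest — /o, e, i, u/ — are [−low].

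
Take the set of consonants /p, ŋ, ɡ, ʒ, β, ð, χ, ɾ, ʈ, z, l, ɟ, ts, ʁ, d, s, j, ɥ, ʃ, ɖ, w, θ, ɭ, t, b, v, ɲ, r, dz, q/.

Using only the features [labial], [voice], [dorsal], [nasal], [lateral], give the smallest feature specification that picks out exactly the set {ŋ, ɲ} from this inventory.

/ŋ, ɲ/ are exactly the [+nasal] segments in the inventory, so a single feature suffices.

[+nasal]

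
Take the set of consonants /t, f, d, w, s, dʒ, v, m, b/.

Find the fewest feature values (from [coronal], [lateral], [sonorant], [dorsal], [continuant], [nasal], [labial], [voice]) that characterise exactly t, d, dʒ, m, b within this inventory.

Every target segment is [-continuant] and no other inventory member is, so one feature is enough.

[-continuant]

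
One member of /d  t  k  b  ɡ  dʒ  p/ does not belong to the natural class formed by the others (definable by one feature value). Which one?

dʒ

/k, p, d, b, ɡ, t/ are all [−delayed release], but /dʒ/ (voiced postalveolar affricate) is [+delayed release]. No other single segment can be removed to leave a set sharing one feature value that the removed segment lacks, so /dʒ/ is the odd one out.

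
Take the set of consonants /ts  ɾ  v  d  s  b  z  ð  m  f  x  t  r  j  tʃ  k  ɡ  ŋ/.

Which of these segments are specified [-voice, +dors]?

x, k

First, the [-voice] segments are /ts, s, f, x, t, tʃ, k/.
Among these, [+dorsal] leaves /x, k/.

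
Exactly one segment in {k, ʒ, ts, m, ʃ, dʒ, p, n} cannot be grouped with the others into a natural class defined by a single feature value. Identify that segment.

/ʒ, p, m, dʒ, ts, ʃ, n/ are all [-dorsal], but /k/ (voiceless velar stop) is [+dorsal]. No other single segment can be removed to leave a set sharing one feature value that the removed segment lacks, so /k/ is the odd one out.

k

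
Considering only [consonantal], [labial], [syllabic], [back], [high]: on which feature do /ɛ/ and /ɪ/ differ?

The two segments share [-consonantal], [-labial], [+syllabic], [-back]. The only feature from the list on which they differ: /ɛ/ is [-high] while /ɪ/ is [+high].

[high]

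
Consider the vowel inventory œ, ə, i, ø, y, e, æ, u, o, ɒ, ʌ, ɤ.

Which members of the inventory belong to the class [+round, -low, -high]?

First, the [+round] segments are /œ, ø, y, u, o, ɒ/.
Then [-low] gives /œ, ø, y, u, o/.
Then [-high] leaves /œ, ø, o/.

œ, ø, o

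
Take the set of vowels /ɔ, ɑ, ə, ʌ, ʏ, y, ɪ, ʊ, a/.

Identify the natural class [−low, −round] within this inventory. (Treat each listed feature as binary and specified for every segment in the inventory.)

Checking each segment against [−low], [−round]: /ə/ (mid central vowel (schwa)), /ʌ/ (mid back unrounded lax vowel), /ɪ/ (high front unrounded lax vowel) satisfy every feature; every other segment in the inventory fails at least one.

ə, ʌ, ɪ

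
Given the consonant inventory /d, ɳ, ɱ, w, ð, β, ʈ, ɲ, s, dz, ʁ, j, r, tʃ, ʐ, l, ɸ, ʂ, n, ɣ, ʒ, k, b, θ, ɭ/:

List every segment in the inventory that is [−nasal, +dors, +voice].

w, ʁ, j, ɣ

First, the [−nasal] segments are /d, w, ð, β, ʈ, s, dz, ʁ, j, r, tʃ, ʐ, l, ɸ, ʂ, ɣ, ʒ, k, b, θ, ɭ/.
Intersecting with [+dorsal] gives /w, ʁ, j, ɣ, k/.
Then [+voice] leaves /w, ʁ, j, ɣ/.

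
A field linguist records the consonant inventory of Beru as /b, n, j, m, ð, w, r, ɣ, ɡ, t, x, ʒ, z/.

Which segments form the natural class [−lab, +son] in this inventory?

First, the [−labial] segments are /n, j, ð, r, ɣ, ɡ, t, x, ʒ, z/.
Intersecting with [+sonorant] leaves /n, j, r/.

n, j, r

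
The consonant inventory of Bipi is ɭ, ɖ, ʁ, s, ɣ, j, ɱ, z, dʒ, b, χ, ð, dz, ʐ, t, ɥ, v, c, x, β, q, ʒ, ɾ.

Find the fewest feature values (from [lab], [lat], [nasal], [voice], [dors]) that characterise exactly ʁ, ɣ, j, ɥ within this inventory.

[+voice, +dors]

/ʁ, ɣ, j, ɥ/ are all [+voice], [+dorsal], and no other segment in the inventory matches both values. Dropping any one of them over-generates: [+dorsal] alone would also admit /χ, c, x, q/; [+voice] alone would also admit /ɭ, ɖ, ɱ, z, …/. No other single listed feature picks out exactly this set either, so fewer than two features will not do.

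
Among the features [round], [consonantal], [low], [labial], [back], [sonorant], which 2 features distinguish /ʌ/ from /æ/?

The two segments share [−round], [−consonantal], [−labial], [+sonorant]. The only features from the list on which they differ: /ʌ/ is [−low] while /æ/ is [+low]; /ʌ/ is [+back] while /æ/ is [−back].

[low], [back]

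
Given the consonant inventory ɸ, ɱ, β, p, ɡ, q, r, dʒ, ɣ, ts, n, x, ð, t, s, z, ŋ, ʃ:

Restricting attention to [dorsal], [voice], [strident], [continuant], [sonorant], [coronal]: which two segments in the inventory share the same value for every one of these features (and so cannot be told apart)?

s, ʃ

/s/ (voiceless alveolar fricative) and /ʃ/ (voiceless postalveolar fricative) are both [−dorsal], [−voice], [+strident], [+continuant], [−sonorant], [+coronal], so none of the listed features separates them. (They do differ in [anterior] and [distributed], which are not among the given features.) Every other pair in the inventory differs on at least one listed feature.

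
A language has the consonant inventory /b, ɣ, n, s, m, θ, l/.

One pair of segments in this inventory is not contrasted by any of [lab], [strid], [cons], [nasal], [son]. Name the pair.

θ, ɣ

/θ/ (voiceless dental fricative) and /ɣ/ (voiced velar fricative) are both [−labial], [−strident], [+consonantal], [−nasal], [−sonorant], so none of the listed features separates them. (They do differ in [voice], [coronal] and [dorsal], which are not among the given features.) Every other pair in the inventory differs on at least one listed feature.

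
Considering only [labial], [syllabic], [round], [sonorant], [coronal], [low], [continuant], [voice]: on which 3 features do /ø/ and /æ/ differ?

[labial], [round], [low]

/ø/ is the mid front rounded tense vowel and /æ/ is the low front unrounded vowel. Both are [+syllabic], [+sonorant], [-coronal], [+continuant], [+voice]. /ø/ is [+labial] while /æ/ is [-labial]; /ø/ is [+round] while /æ/ is [-round]; /ø/ is [-low] while /æ/ is [+low], so the distinguishing features are [labial], [round], [low].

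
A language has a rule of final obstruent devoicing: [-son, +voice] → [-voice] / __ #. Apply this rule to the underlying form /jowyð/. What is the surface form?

[jowyθ]

The only segment in the rule's environment that also matches [-son, +voice] is /ð/. Applying [-voice] turns the voiced dental fricative into /θ/ (voiceless dental fricative), giving [jowyθ].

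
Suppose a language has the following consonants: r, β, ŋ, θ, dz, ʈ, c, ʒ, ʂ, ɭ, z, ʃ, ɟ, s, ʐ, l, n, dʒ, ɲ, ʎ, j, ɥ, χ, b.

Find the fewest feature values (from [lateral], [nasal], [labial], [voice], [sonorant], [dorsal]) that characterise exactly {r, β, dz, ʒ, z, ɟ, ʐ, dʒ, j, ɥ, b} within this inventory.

Every target segment is [+voice], [−nasal], [−lateral]; each remaining inventory member fails at least one of these. Each conjunct is needed — [−nasal, −lateral] alone would also admit /θ, ʈ, c, ʂ, …/; [+voice, −lateral] alone would also admit /ŋ, n, ɲ/; [+voice, −nasal] alone would also admit /ɭ, l, ʎ/ — and no other combination of two listed features has exactly this extension, so three is the minimum.

[+voice, −nasal, −lateral]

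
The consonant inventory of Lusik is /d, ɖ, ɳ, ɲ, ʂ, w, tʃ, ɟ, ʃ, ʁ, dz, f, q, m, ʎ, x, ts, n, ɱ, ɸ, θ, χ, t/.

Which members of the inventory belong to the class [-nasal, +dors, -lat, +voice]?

The [-nasal] segments are /d, ɖ, ʂ, w, tʃ, ɟ, ʃ, ʁ, dz, f, q, ʎ, x, ts, ɸ, θ, χ, t/.
Intersecting with [+dorsal] gives /w, ɟ, ʁ, q, ʎ, x, χ/.
Then [-lateral] gives /w, ɟ, ʁ, q, x, χ/.
Within that set, [+voice] leaves /w, ɟ, ʁ/.

w, ɟ, ʁ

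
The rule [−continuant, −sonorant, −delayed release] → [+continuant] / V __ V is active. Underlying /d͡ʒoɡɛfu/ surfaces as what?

/ɡ/ satisfies [−continuant, −sonorant, −delayed release] and sits in V __ V. The [+continuant] counterpart of the voiced velar stop is /ɣ/. Other segments in /d͡ʒoɡɛfu/ either fail the structural description or are not in the environment, so the surface form is [d͡ʒoɣɛfu].

[d͡ʒoɣɛfu]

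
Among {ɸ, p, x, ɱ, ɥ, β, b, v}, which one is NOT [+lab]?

/x/ is the voiceless velar fricative, which is [-labial]; the rest — /ɱ, b, β, ɥ, p, v, ɸ/ — are [+labial].

x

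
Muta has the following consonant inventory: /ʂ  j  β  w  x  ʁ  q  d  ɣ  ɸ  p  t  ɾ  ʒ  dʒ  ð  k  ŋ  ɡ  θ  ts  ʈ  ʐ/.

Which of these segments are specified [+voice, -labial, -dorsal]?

d, ɾ, ʒ, dʒ, ð, ʐ

Checking each segment against [+voice], [-labial], [-dorsal]: /d/ (voiced alveolar stop), /ɾ/ (alveolar tap), /ʒ/ (voiced postalveolar fricative), /dʒ/ (voiced postalveolar affricate), /ð/ (voiced dental fricative), /ʐ/ (voiced retroflex fricative) satisfy every feature; every other segment in the inventory fails at least one.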